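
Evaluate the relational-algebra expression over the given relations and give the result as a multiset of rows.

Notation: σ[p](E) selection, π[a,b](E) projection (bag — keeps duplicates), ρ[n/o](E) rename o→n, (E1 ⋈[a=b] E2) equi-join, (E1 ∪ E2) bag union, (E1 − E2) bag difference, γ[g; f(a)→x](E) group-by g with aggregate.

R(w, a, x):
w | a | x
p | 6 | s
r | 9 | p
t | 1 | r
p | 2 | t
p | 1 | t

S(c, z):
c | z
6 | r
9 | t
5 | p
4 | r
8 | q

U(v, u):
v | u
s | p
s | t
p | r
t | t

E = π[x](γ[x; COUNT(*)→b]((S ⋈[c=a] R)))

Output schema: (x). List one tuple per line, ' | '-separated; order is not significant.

Per-node cardinality:
  S → 5
  R → 5
  (S ⋈[c=a] R) → 2
  γ[x; COUNT(*)→b]((S ⋈[c=a] R)) → 2
  π[x](γ[x; COUNT(*)→b]((S ⋈[c=a] R))) → 2

== RESULT ==
x
p
s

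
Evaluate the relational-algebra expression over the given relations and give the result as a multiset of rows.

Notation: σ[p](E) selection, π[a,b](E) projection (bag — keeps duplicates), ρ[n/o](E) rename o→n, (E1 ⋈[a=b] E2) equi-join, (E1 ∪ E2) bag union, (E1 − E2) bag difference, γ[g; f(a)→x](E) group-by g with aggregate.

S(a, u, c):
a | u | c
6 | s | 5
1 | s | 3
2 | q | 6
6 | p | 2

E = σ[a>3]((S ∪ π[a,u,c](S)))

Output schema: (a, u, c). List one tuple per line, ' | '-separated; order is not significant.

Subexpression sizes:
  S → 4
  S → 4
  π[a,u,c](S) → 4
  (S ∪ π[a,u,c](S)) → 8
  σ[a>3]((S ∪ π[a,u,c](S))) → 4

== RESULT ==
a | u | c
6 | p | 2
6 | p | 2
6 | s | 5
6 | s | 5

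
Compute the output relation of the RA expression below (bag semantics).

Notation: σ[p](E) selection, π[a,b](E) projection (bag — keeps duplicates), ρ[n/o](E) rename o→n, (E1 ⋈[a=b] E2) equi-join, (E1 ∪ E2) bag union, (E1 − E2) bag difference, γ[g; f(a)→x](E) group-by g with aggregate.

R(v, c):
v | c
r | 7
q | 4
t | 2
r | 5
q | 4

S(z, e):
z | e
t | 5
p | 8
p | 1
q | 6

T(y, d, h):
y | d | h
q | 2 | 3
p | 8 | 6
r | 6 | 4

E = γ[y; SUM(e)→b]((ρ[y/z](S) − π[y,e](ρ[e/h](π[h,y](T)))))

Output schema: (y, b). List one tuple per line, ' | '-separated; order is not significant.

Row counts bottom-up:
  S → 4
  ρ[y/z](S) → 4
  T → 3
  π[h,y](T) → 3
  ρ[e/h](π[h,y](T)) → 3
  π[y,e](ρ[e/h](π[h,y](T))) → 3
  (ρ[y/z](S) − π[y,e](ρ[e/h](π[h,y](T)))) → 4
  γ[y; SUM(e)→b]((ρ[y/z](S) − π[y,e](ρ[e/h](π[h,y](T))))) → 3

== RESULT ==
y | b
p | 9
q | 6
t | 5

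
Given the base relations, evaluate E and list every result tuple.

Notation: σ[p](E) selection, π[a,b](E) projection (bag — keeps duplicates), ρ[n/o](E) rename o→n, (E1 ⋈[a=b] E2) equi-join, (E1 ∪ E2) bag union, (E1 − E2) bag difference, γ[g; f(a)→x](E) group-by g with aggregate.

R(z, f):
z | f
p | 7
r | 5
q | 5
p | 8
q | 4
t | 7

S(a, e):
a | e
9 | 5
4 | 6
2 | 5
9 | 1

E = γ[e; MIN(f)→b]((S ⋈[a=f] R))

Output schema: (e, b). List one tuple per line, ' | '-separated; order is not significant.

Subexpression sizes:
  S → 4
  R → 6
  (S ⋈[a=f] R) → 1
  γ[e; MIN(f)→b]((S ⋈[a=f] R)) → 1

== RESULT ==
e | b
6 | 4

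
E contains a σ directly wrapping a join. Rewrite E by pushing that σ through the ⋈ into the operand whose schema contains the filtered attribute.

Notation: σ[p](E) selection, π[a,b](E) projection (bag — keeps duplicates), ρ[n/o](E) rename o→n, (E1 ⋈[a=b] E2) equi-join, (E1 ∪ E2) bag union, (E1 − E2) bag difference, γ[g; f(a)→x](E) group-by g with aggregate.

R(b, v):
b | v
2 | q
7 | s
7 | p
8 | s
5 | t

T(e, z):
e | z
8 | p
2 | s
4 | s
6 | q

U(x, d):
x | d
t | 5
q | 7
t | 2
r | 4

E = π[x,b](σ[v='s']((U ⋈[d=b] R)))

σ filters on v, owned by the right side.
E' = π[x,b]((U ⋈[d=b] σ[v='s'](R)))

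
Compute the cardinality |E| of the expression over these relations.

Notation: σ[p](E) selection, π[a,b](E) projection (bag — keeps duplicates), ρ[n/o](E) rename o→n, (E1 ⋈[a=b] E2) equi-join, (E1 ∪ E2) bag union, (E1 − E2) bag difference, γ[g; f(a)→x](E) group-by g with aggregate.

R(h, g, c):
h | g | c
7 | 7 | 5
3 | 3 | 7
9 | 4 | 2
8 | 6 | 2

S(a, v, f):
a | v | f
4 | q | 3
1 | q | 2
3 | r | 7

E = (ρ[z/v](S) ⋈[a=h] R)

Subexpression sizes:
  S → 3
  ρ[z/v](S) → 3
  R → 4
  (ρ[z/v](S) ⋈[a=h] R) → 1

|E| = 1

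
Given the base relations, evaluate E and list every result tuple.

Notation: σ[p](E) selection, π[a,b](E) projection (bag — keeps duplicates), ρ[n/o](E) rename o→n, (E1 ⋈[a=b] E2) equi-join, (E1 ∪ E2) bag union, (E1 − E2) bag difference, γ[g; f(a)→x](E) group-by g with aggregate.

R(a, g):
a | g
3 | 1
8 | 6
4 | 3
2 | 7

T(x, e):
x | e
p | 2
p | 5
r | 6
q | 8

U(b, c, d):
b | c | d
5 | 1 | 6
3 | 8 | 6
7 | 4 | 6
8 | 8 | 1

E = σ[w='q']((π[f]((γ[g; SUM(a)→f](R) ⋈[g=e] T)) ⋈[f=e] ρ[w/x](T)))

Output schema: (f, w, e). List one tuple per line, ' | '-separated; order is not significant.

Stepwise |·|:
  R → 4
  γ[g; SUM(a)→f](R) → 4
  T → 4
  (γ[g; SUM(a)→f](R) ⋈[g=e] T) → 1
  π[f]((γ[g; SUM(a)→f](R) ⋈[g=e] T)) → 1
  T → 4
  ρ[w/x](T) → 4
  (π[f]((γ[g; SUM(a)→f](R) ⋈[g=e] T)) ⋈[f=e] ρ[w/x](T)) → 1
  σ[w='q']((π[f]((γ[g; SUM(a)→f](R) ⋈[g=e] T)) ⋈[f=e] ρ[w/x](T))) → 1

== RESULT ==
f | w | e
8 | q | 8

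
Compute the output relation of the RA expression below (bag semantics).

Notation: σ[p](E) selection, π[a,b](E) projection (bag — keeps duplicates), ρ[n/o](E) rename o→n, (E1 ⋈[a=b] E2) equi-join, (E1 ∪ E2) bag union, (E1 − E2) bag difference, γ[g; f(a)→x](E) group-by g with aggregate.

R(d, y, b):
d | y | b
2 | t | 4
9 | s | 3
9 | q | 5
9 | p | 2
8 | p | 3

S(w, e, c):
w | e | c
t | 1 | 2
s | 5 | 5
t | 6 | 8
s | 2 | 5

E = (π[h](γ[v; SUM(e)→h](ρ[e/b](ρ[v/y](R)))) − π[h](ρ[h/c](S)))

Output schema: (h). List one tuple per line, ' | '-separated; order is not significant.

Stepwise |·|:
  R → 5
  ρ[v/y](R) → 5
  ρ[e/b](ρ[v/y](R)) → 5
  γ[v; SUM(e)→h](ρ[e/b](ρ[v/y](R))) → 4
  π[h](γ[v; SUM(e)→h](ρ[e/b](ρ[v/y](R)))) → 4
  S → 4
  ρ[h/c](S) → 4
  π[h](ρ[h/c](S)) → 4
  (π[h](γ[v; SUM(e)→h](ρ[e/b](ρ[v/y](R)))) − π[h](ρ[h/c](S))) → 2

== RESULT ==
h
3
4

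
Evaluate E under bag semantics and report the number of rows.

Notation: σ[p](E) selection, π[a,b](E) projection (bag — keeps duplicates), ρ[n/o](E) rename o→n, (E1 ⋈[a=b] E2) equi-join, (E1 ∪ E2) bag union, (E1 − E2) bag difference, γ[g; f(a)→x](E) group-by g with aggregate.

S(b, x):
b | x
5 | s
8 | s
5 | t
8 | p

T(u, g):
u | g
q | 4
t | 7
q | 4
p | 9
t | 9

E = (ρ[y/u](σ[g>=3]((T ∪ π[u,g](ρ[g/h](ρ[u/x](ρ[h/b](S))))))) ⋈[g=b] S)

Row counts bottom-up:
  T → 5
  S → 4
  ρ[h/b](S) → 4
  ρ[u/x](ρ[h/b](S)) → 4
  ρ[g/h](ρ[u/x](ρ[h/b](S))) → 4
  π[u,g](ρ[g/h](ρ[u/x](ρ[h/b](S)))) → 4
  (T ∪ π[u,g](ρ[g/h](ρ[u/x](ρ[h/b](S))))) → 9
  σ[g>=3]((T ∪ π[u,g](ρ[g/h](ρ[u/x](ρ[h/b](S)))))) → 9
  ρ[y/u](σ[g>=3]((T ∪ π[u,g](ρ[g/h](ρ[u/x](ρ[h/b](S))))))) → 9
  S → 4
  (ρ[y/u](σ[g>=3]((T ∪ π[u,g](ρ[g/h](ρ[u/x](ρ[h/b](S))))))) ⋈[g=b] S) → 8

|E| = 8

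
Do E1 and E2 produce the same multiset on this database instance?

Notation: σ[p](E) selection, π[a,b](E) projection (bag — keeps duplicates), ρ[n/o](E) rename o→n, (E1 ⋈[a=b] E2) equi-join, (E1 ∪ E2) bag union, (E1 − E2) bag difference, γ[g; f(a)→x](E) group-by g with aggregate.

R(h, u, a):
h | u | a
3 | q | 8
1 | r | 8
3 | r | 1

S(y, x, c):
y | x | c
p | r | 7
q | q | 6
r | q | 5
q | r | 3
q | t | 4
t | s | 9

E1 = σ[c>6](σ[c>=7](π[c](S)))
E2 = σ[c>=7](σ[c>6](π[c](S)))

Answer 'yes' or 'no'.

E1 row counts bottom-up:
  S → 6
  π[c](S) → 6
  σ[c>=7](π[c](S)) → 2
  σ[c>6](σ[c>=7](π[c](S))) → 2
E2 row counts bottom-up:
  S → 6
  π[c](S) → 6
  σ[c>6](π[c](S)) → 2
  σ[c>=7](σ[c>6](π[c](S))) → 2

E1 and E2 produce the same multiset:
c
7
9

yes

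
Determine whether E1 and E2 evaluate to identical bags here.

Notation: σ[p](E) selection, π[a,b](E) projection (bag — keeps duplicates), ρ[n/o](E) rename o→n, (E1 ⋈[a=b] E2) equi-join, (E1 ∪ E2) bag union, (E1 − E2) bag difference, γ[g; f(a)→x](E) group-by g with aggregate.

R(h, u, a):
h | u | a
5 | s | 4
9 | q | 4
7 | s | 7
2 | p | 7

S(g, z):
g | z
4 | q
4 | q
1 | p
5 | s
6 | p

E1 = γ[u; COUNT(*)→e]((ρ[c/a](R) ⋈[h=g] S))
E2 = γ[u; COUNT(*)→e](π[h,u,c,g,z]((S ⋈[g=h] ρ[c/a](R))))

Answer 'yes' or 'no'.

E1 subexpression sizes:
  R → 4
  ρ[c/a](R) → 4
  S → 5
  (ρ[c/a](R) ⋈[h=g] S) → 1
  γ[u; COUNT(*)→e]((ρ[c/a](R) ⋈[h=g] S)) → 1
E2 subexpression sizes:
  S → 5
  R → 4
  ρ[c/a](R) → 4
  (S ⋈[g=h] ρ[c/a](R)) → 1
  π[h,u,c,g,z]((S ⋈[g=h] ρ[c/a](R))) → 1
  γ[u; COUNT(*)→e](π[h,u,c,g,z]((S ⋈[g=h] ρ[c/a](R)))) → 1

E1 and E2 produce the same multiset:
u | e
s | 1

yes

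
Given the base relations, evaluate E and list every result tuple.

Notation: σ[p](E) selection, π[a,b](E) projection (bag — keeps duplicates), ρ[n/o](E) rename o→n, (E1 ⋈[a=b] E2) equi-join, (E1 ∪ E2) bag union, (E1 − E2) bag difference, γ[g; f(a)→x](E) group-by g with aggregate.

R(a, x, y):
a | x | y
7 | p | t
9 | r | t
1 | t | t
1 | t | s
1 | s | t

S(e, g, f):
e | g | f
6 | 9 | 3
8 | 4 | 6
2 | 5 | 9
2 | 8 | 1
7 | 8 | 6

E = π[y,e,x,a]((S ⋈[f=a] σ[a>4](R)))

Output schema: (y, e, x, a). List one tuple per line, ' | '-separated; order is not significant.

Row counts bottom-up:
  S → 5
  R → 5
  σ[a>4](R) → 2
  (S ⋈[f=a] σ[a>4](R)) → 1
  π[y,e,x,a]((S ⋈[f=a] σ[a>4](R))) → 1

== RESULT ==
y | e | x | a
t | 2 | r | 9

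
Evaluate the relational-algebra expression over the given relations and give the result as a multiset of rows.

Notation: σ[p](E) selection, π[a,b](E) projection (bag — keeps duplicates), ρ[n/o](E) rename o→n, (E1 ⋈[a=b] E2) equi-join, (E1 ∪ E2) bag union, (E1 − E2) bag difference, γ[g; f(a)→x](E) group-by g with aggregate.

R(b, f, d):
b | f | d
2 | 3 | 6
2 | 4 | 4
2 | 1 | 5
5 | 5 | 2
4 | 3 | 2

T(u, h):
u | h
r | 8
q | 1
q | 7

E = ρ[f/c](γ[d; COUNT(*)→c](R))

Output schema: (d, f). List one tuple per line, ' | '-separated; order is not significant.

Per-node cardinality:
  R → 5
  γ[d; COUNT(*)→c](R) → 4
  ρ[f/c](γ[d; COUNT(*)→c](R)) → 4

== RESULT ==
d | f
2 | 2
4 | 1
5 | 1
6 | 1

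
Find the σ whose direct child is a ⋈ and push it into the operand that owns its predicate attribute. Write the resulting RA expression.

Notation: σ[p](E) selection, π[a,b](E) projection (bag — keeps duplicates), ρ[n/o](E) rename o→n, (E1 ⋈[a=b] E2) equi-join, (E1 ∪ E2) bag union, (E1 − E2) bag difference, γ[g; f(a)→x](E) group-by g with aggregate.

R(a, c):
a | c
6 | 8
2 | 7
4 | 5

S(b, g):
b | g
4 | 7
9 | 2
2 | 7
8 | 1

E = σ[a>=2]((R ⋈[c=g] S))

σ filters on a, owned by the left side.
E' = (σ[a>=2](R) ⋈[c=g] S)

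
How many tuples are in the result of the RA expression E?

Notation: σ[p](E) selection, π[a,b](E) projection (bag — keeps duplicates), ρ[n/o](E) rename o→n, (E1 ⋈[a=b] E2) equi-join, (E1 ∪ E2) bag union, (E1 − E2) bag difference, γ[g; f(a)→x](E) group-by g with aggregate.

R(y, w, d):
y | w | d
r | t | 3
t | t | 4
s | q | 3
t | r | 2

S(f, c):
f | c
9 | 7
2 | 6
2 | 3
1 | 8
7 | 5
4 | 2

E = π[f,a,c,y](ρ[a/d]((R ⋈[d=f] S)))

Row counts bottom-up:
  R → 4
  S → 6
  (R ⋈[d=f] S) → 3
  ρ[a/d]((R ⋈[d=f] S)) → 3
  π[f,a,c,y](ρ[a/d]((R ⋈[d=f] S))) → 3

|E| = 3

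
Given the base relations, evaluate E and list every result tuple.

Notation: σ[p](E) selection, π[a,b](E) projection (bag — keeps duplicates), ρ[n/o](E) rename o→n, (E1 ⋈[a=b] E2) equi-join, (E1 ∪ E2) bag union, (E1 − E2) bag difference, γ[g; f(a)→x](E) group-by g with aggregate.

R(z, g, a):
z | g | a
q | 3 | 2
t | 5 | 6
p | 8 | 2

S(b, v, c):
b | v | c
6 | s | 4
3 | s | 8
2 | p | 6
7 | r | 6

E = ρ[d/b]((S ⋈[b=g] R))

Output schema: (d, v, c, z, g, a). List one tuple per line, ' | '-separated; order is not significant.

Subexpression sizes:
  S → 4
  R → 3
  (S ⋈[b=g] R) → 1
  ρ[d/b]((S ⋈[b=g] R)) → 1

== RESULT ==
d | v | c | z | g | a
3 | s | 8 | q | 3 | 2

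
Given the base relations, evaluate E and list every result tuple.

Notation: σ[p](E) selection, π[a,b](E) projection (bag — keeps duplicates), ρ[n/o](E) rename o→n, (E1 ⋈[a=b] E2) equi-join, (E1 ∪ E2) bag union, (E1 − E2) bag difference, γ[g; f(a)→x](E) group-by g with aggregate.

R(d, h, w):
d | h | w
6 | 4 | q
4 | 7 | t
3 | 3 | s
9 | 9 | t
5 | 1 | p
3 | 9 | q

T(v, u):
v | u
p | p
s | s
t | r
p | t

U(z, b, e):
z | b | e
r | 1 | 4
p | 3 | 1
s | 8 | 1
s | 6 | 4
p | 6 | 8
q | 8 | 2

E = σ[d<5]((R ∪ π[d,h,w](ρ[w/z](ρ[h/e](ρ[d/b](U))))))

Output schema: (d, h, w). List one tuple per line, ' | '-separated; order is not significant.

Subexpression sizes:
  R → 6
  U → 6
  ρ[d/b](U) → 6
  ρ[h/e](ρ[d/b](U)) → 6
  ρ[w/z](ρ[h/e](ρ[d/b](U))) → 6
  π[d,h,w](ρ[w/z](ρ[h/e](ρ[d/b](U)))) → 6
  (R ∪ π[d,h,w](ρ[w/z](ρ[h/e](ρ[d/b](U))))) → 12
  σ[d<5]((R ∪ π[d,h,w](ρ[w/z](ρ[h/e](ρ[d/b](U)))))) → 5

== RESULT ==
d | h | w
1 | 4 | r
3 | 1 | p
3 | 3 | s
3 | 9 | q
4 | 7 | t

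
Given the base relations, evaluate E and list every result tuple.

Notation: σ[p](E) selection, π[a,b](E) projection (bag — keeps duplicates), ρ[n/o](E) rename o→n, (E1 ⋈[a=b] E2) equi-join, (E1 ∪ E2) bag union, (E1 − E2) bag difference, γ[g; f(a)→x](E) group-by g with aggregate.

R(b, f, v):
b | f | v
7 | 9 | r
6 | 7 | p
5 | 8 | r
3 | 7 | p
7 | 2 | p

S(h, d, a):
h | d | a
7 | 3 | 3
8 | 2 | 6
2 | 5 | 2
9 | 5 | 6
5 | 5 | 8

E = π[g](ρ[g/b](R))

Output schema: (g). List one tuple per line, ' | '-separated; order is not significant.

Stepwise |·|:
  R → 5
  ρ[g/b](R) → 5
  π[g](ρ[g/b](R)) → 5

== RESULT ==
g
3
5
6
7
7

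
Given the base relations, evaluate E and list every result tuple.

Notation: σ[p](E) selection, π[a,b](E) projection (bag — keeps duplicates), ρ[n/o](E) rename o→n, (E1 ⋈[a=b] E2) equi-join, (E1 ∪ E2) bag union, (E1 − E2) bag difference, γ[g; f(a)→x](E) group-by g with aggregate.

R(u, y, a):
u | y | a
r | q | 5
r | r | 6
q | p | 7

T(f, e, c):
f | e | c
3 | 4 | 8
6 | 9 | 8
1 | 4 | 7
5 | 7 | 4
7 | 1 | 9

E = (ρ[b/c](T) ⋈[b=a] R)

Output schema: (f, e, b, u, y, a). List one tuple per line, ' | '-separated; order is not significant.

Stepwise |·|:
  T → 5
  ρ[b/c](T) → 5
  R → 3
  (ρ[b/c](T) ⋈[b=a] R) → 1

== RESULT ==
f | e | b | u | y | a
1 | 4 | 7 | q | p | 7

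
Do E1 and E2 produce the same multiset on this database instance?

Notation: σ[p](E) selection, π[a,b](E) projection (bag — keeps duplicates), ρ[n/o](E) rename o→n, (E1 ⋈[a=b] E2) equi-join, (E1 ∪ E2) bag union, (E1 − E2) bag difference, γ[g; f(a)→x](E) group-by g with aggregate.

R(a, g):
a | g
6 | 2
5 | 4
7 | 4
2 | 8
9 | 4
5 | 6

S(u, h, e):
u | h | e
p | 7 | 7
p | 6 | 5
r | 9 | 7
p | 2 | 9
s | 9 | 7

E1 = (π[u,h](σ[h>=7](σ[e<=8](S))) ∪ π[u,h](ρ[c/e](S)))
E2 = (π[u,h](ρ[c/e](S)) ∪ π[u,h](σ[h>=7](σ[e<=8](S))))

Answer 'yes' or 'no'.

E1 subexpression sizes:
  S → 5
  σ[e<=8](S) → 4
  σ[h>=7](σ[e<=8](S)) → 3
  π[u,h](σ[h>=7](σ[e<=8](S))) → 3
  S → 5
  ρ[c/e](S) → 5
  π[u,h](ρ[c/e](S)) → 5
  (π[u,h](σ[h>=7](σ[e<=8](S))) ∪ π[u,h](ρ[c/e](S))) → 8
E2 subexpression sizes:
  S → 5
  ρ[c/e](S) → 5
  π[u,h](ρ[c/e](S)) → 5
  S → 5
  σ[e<=8](S) → 4
  σ[h>=7](σ[e<=8](S)) → 3
  π[u,h](σ[h>=7](σ[e<=8](S))) → 3
  (π[u,h](ρ[c/e](S)) ∪ π[u,h](σ[h>=7](σ[e<=8](S)))) → 8

E1 and E2 produce the same multiset:
u | h
p | 2
p | 6
p | 7
p | 7
r | 9
r | 9
s | 9
s | 9

yes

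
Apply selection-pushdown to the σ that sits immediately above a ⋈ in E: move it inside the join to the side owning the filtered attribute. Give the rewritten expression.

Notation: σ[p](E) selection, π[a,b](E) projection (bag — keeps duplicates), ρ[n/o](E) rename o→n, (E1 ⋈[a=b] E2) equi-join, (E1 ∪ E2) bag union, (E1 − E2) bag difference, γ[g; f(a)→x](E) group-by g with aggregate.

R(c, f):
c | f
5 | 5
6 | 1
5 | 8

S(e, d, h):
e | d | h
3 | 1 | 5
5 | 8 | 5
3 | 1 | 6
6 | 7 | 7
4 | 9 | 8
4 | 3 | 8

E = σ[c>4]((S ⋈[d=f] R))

σ filters on c, owned by the right side.
E' = (S ⋈[d=f] σ[c>4](R))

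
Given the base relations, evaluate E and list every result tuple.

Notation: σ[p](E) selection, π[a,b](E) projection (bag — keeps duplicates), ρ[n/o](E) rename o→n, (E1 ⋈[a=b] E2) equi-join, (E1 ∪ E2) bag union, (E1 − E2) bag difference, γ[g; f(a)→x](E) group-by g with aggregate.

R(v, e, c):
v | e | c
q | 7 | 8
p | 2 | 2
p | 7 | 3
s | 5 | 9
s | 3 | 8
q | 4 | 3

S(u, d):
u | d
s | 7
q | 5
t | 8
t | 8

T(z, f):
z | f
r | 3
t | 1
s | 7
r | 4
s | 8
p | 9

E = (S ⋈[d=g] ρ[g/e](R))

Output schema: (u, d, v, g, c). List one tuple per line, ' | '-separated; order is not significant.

Per-node cardinality:
  S → 4
  R → 6
  ρ[g/e](R) → 6
  (S ⋈[d=g] ρ[g/e](R)) → 3

== RESULT ==
u | d | v | g | c
q | 5 | s | 5 | 9
s | 7 | p | 7 | 3
s | 7 | q | 7 | 8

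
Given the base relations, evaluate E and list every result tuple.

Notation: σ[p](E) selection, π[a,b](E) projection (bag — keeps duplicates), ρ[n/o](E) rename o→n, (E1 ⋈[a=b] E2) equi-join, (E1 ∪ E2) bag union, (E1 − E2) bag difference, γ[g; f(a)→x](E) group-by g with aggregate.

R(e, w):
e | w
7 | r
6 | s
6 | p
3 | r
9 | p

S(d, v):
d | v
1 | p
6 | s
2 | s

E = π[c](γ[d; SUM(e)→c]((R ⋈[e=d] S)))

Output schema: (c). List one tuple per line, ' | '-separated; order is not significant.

Stepwise |·|:
  R → 5
  S → 3
  (R ⋈[e=d] S) → 2
  γ[d; SUM(e)→c]((R ⋈[e=d] S)) → 1
  π[c](γ[d; SUM(e)→c]((R ⋈[e=d] S))) → 1

== RESULT ==
c
12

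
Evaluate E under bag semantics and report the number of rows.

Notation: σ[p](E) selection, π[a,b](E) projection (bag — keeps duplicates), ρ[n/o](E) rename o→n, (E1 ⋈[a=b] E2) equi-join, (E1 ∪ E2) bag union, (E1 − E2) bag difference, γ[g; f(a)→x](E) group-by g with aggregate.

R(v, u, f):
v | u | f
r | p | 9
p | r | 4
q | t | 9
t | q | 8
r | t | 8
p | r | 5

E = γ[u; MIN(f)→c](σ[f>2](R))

Per-node cardinality:
  R → 6
  σ[f>2](R) → 6
  γ[u; MIN(f)→c](σ[f>2](R)) → 4

|E| = 4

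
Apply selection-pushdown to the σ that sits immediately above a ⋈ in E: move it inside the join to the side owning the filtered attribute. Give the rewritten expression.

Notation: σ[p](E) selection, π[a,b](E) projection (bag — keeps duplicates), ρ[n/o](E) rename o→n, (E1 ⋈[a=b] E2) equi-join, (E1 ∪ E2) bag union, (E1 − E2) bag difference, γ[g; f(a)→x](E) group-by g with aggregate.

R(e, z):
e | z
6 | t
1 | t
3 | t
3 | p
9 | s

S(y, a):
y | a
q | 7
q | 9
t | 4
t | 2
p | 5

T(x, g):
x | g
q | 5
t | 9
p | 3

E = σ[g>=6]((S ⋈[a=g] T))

σ filters on g, owned by the right side.
E' = (S ⋈[a=g] σ[g>=6](T))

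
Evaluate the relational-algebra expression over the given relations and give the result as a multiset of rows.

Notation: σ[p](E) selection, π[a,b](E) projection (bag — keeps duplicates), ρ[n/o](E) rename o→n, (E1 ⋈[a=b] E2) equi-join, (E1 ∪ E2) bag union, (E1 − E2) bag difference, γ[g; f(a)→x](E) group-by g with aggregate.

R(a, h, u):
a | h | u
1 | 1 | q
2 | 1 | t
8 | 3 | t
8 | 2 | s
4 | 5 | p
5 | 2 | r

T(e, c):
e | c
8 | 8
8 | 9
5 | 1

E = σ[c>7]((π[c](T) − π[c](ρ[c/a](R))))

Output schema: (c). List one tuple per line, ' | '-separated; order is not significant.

Per-node cardinality:
  T → 3
  π[c](T) → 3
  R → 6
  ρ[c/a](R) → 6
  π[c](ρ[c/a](R)) → 6
  (π[c](T) − π[c](ρ[c/a](R))) → 1
  σ[c>7]((π[c](T) − π[c](ρ[c/a](R)))) → 1

== RESULT ==
c
9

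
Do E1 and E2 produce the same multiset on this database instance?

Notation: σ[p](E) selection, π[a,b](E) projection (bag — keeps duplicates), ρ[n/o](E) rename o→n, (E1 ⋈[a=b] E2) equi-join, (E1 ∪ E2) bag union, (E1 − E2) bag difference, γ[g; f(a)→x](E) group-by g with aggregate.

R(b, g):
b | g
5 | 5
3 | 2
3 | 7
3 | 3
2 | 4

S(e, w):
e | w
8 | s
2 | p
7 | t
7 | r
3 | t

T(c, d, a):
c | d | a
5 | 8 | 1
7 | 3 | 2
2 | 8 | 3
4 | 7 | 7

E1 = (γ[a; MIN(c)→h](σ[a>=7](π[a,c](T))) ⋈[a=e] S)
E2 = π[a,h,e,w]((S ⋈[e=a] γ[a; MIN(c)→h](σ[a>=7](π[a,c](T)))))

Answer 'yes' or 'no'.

E1 subexpression sizes:
  T → 4
  π[a,c](T) → 4
  σ[a>=7](π[a,c](T)) → 1
  γ[a; MIN(c)→h](σ[a>=7](π[a,c](T))) → 1
  S → 5
  (γ[a; MIN(c)→h](σ[a>=7](π[a,c](T))) ⋈[a=e] S) → 2
E2 subexpression sizes:
  S → 5
  T → 4
  π[a,c](T) → 4
  σ[a>=7](π[a,c](T)) → 1
  γ[a; MIN(c)→h](σ[a>=7](π[a,c](T))) → 1
  (S ⋈[e=a] γ[a; MIN(c)→h](σ[a>=7](π[a,c](T)))) → 2
  π[a,h,e,w]((S ⋈[e=a] γ[a; MIN(c)→h](σ[a>=7](π[a,c](T))))) → 2

E1 and E2 produce the same multiset:
a | h | e | w
7 | 4 | 7 | r
7 | 4 | 7 | t

yes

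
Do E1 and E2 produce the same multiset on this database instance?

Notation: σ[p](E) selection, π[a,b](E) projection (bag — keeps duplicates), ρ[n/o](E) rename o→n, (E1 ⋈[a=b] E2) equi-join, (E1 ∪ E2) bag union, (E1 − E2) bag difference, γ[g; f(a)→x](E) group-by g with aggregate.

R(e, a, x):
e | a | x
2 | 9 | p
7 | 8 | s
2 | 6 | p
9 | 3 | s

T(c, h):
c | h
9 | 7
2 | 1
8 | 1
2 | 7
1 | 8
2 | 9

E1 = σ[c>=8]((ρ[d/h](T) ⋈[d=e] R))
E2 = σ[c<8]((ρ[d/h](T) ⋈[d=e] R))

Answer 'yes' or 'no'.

E1 subexpression sizes:
  T → 6
  ρ[d/h](T) → 6
  R → 4
  (ρ[d/h](T) ⋈[d=e] R) → 3
  σ[c>=8]((ρ[d/h](T) ⋈[d=e] R)) → 1
E2 subexpression sizes:
  T → 6
  ρ[d/h](T) → 6
  R → 4
  (ρ[d/h](T) ⋈[d=e] R) → 3
  σ[c<8]((ρ[d/h](T) ⋈[d=e] R)) → 2

E1 result:
c | d | e | a | x
9 | 7 | 7 | 8 | s
E2 result:
c | d | e | a | x
2 | 7 | 7 | 8 | s
2 | 9 | 9 | 3 | s
Witness: (2, 7, 7, 8, 's') appears 0× in E1 but 1× in E2.

no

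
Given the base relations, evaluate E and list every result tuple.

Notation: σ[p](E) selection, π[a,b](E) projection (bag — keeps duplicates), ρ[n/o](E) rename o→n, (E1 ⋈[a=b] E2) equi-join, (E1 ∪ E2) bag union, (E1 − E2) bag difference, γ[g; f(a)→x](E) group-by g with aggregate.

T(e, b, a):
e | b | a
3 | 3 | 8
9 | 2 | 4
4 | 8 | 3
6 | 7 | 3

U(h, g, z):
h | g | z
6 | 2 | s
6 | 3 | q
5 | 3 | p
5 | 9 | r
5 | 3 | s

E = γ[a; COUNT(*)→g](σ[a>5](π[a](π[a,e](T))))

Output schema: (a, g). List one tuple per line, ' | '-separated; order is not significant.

Per-node cardinality:
  T → 4
  π[a,e](T) → 4
  π[a](π[a,e](T)) → 4
  σ[a>5](π[a](π[a,e](T))) → 1
  γ[a; COUNT(*)→g](σ[a>5](π[a](π[a,e](T)))) → 1

== RESULT ==
a | g
8 | 1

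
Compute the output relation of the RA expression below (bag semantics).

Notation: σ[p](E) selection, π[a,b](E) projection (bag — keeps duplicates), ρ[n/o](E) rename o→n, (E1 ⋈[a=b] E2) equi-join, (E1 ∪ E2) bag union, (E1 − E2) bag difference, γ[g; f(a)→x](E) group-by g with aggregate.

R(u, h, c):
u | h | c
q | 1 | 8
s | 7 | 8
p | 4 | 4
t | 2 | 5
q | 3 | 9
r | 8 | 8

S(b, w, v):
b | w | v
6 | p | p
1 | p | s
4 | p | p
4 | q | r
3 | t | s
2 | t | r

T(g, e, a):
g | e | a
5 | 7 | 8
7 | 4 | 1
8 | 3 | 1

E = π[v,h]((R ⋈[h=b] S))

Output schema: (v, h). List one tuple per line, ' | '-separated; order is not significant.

Per-node cardinality:
  R → 6
  S → 6
  (R ⋈[h=b] S) → 5
  π[v,h]((R ⋈[h=b] S)) → 5

== RESULT ==
v | h
p | 4
r | 2
r | 4
s | 1
s | 3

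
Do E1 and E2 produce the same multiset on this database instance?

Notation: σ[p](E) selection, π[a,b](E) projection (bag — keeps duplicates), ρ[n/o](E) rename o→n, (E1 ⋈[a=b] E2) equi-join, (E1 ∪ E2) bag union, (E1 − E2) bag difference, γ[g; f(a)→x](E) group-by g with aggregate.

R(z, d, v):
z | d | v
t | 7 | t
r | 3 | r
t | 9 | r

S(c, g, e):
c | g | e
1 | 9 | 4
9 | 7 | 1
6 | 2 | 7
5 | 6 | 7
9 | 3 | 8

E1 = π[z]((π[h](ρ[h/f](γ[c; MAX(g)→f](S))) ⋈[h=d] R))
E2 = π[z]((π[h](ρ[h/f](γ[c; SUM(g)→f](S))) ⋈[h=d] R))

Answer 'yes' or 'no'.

E1 per-node cardinality:
  S → 5
  γ[c; MAX(g)→f](S) → 4
  ρ[h/f](γ[c; MAX(g)→f](S)) → 4
  π[h](ρ[h/f](γ[c; MAX(g)→f](S))) → 4
  R → 3
  (π[h](ρ[h/f](γ[c; MAX(g)→f](S))) ⋈[h=d] R) → 2
  π[z]((π[h](ρ[h/f](γ[c; MAX(g)→f](S))) ⋈[h=d] R)) → 2
E2 per-node cardinality:
  S → 5
  γ[c; SUM(g)→f](S) → 4
  ρ[h/f](γ[c; SUM(g)→f](S)) → 4
  π[h](ρ[h/f](γ[c; SUM(g)→f](S))) → 4
  R → 3
  (π[h](ρ[h/f](γ[c; SUM(g)→f](S))) ⋈[h=d] R) → 1
  π[z]((π[h](ρ[h/f](γ[c; SUM(g)→f](S))) ⋈[h=d] R)) → 1

E1 result:
z
t
t
E2 result:
z
t
Witness: ('t',) appears 2× in E1 but 1× in E2.

no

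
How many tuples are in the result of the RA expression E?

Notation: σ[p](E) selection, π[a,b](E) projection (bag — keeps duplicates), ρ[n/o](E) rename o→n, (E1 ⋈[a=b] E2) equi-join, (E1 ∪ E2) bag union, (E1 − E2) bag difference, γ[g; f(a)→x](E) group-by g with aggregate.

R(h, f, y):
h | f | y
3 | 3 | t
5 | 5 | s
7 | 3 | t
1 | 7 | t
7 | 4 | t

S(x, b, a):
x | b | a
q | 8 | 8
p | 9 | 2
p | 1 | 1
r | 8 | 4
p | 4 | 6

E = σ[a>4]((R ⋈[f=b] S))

Stepwise |·|:
  R → 5
  S → 5
  (R ⋈[f=b] S) → 1
  σ[a>4]((R ⋈[f=b] S)) → 1

|E| = 1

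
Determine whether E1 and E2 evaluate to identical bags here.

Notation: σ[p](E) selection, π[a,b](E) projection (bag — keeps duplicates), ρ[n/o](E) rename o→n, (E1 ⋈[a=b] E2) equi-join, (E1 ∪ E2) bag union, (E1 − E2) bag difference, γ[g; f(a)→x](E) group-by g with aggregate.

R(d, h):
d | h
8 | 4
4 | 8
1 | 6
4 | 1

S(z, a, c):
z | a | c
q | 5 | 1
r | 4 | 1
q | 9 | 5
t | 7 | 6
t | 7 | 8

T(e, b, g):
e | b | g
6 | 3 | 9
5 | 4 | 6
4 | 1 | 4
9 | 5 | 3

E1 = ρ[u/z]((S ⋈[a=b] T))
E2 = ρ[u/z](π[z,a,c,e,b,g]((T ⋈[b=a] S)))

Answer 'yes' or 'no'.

E1 subexpression sizes:
  S → 5
  T → 4
  (S ⋈[a=b] T) → 2
  ρ[u/z]((S ⋈[a=b] T)) → 2
E2 subexpression sizes:
  T → 4
  S → 5
  (T ⋈[b=a] S) → 2
  π[z,a,c,e,b,g]((T ⋈[b=a] S)) → 2
  ρ[u/z](π[z,a,c,e,b,g]((T ⋈[b=a] S))) → 2

E1 and E2 produce the same multiset:
u | a | c | e | b | g
q | 5 | 1 | 9 | 5 | 3
r | 4 | 1 | 5 | 4 | 6

yes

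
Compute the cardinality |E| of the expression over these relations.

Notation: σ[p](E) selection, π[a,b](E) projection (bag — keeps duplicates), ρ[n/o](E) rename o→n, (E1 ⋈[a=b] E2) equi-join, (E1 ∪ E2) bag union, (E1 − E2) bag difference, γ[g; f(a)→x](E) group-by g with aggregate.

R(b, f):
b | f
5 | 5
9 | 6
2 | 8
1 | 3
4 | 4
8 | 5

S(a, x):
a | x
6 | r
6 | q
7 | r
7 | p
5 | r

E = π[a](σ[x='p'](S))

Per-node cardinality:
  S → 5
  σ[x='p'](S) → 1
  π[a](σ[x='p'](S)) → 1

|E| = 1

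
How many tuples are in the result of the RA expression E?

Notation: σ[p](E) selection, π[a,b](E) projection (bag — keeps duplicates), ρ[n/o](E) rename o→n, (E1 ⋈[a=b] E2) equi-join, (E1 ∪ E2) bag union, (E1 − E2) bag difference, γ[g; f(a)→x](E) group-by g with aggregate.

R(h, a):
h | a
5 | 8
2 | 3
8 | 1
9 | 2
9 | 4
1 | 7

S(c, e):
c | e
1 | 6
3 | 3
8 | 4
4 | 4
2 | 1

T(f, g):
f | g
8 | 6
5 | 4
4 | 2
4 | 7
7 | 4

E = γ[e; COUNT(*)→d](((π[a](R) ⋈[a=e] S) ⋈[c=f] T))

Row counts bottom-up:
  R → 6
  π[a](R) → 6
  S → 5
  (π[a](R) ⋈[a=e] S) → 4
  T → 5
  ((π[a](R) ⋈[a=e] S) ⋈[c=f] T) → 3
  γ[e; COUNT(*)→d](((π[a](R) ⋈[a=e] S) ⋈[c=f] T)) → 1

|E| = 1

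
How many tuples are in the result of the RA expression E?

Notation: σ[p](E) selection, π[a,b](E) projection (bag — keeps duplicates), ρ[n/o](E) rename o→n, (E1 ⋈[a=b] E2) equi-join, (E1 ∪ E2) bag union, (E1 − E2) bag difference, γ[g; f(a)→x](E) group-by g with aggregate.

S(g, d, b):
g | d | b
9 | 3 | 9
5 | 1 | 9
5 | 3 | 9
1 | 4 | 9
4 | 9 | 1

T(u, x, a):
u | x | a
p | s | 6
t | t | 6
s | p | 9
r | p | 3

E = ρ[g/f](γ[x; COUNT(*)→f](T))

Row counts bottom-up:
  T → 4
  γ[x; COUNT(*)→f](T) → 3
  ρ[g/f](γ[x; COUNT(*)→f](T)) → 3

|E| = 3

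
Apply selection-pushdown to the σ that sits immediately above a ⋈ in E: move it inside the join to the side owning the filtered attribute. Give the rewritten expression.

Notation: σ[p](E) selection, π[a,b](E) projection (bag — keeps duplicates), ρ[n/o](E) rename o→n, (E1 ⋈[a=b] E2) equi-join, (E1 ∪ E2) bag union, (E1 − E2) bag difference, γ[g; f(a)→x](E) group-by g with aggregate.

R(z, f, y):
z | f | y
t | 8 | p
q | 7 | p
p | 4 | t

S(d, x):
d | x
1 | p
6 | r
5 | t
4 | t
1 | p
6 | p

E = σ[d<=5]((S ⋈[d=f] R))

σ filters on d, owned by the left side.
E' = (σ[d<=5](S) ⋈[d=f] R)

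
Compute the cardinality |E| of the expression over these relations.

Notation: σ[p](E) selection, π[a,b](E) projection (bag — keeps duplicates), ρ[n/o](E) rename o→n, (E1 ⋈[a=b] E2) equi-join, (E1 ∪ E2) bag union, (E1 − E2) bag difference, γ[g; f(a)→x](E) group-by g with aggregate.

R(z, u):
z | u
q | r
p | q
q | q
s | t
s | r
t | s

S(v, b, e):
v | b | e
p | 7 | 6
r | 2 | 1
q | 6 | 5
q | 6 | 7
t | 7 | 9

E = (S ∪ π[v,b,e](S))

Per-node cardinality:
  S → 5
  S → 5
  π[v,b,e](S) → 5
  (S ∪ π[v,b,e](S)) → 10

|E| = 10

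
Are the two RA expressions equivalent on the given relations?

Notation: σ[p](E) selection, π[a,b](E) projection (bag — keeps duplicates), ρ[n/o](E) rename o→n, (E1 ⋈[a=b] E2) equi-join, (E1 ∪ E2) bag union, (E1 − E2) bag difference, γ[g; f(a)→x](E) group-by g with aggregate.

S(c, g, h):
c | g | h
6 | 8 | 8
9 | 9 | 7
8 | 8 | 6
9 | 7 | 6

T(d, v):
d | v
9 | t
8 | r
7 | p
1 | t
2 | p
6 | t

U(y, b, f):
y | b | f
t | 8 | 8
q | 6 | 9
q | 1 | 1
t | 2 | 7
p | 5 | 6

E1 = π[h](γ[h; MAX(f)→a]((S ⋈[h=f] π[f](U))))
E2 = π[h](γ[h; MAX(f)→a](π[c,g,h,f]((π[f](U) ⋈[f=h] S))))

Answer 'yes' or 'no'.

E1 subexpression sizes:
  S → 4
  U → 5
  π[f](U) → 5
  (S ⋈[h=f] π[f](U)) → 4
  γ[h; MAX(f)→a]((S ⋈[h=f] π[f](U))) → 3
  π[h](γ[h; MAX(f)→a]((S ⋈[h=f] π[f](U)))) → 3
E2 subexpression sizes:
  U → 5
  π[f](U) → 5
  S → 4
  (π[f](U) ⋈[f=h] S) → 4
  π[c,g,h,f]((π[f](U) ⋈[f=h] S)) → 4
  γ[h; MAX(f)→a](π[c,g,h,f]((π[f](U) ⋈[f=h] S))) → 3
  π[h](γ[h; MAX(f)→a](π[c,g,h,f]((π[f](U) ⋈[f=h] S)))) → 3

E1 and E2 produce the same multiset:
h
6
7
8

yes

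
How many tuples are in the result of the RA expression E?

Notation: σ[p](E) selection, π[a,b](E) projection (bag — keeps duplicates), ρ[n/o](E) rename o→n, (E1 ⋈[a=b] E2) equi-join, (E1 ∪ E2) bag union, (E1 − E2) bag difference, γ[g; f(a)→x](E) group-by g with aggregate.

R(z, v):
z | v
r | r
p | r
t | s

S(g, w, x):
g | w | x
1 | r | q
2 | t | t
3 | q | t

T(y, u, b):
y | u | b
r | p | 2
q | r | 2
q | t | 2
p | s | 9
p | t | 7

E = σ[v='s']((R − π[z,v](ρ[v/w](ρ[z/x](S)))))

Row counts bottom-up:
  R → 3
  S → 3
  ρ[z/x](S) → 3
  ρ[v/w](ρ[z/x](S)) → 3
  π[z,v](ρ[v/w](ρ[z/x](S))) → 3
  (R − π[z,v](ρ[v/w](ρ[z/x](S)))) → 3
  σ[v='s']((R − π[z,v](ρ[v/w](ρ[z/x](S))))) → 1

|E| = 1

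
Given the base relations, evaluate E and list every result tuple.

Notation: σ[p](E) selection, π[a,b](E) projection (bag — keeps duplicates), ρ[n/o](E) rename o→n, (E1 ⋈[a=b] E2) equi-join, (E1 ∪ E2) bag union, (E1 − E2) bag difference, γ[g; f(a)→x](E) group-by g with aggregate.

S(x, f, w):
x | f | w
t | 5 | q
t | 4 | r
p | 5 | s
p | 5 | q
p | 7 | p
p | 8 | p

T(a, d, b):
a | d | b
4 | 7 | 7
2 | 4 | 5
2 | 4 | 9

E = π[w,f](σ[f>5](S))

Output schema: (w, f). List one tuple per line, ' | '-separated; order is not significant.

Row counts bottom-up:
  S → 6
  σ[f>5](S) → 2
  π[w,f](σ[f>5](S)) → 2

== RESULT ==
w | f
p | 7
p | 8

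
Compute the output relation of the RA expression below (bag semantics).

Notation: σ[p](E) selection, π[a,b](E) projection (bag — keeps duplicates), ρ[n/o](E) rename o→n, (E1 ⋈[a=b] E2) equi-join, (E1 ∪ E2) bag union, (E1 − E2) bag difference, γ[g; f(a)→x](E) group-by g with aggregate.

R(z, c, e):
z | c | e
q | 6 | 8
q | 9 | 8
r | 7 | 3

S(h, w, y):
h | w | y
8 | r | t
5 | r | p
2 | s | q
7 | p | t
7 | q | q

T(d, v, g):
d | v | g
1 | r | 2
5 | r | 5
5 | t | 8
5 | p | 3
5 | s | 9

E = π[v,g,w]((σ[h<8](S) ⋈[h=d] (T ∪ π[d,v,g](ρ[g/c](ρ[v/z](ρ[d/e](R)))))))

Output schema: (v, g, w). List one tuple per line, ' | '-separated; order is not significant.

Per-node cardinality:
  S → 5
  σ[h<8](S) → 4
  T → 5
  R → 3
  ρ[d/e](R) → 3
  ρ[v/z](ρ[d/e](R)) → 3
  ρ[g/c](ρ[v/z](ρ[d/e](R))) → 3
  π[d,v,g](ρ[g/c](ρ[v/z](ρ[d/e](R)))) → 3
  (T ∪ π[d,v,g](ρ[g/c](ρ[v/z](ρ[d/e](R))))) → 8
  (σ[h<8](S) ⋈[h=d] (T ∪ π[d,v,g](ρ[g/c](ρ[v/z](ρ[d/e](R)))))) → 4
  π[v,g,w]((σ[h<8](S) ⋈[h=d] (T ∪ π[d,v,g](ρ[g/c](ρ[v/z](ρ[d/e](R))))))) → 4

== RESULT ==
v | g | w
p | 3 | r
r | 5 | r
s | 9 | r
t | 8 | r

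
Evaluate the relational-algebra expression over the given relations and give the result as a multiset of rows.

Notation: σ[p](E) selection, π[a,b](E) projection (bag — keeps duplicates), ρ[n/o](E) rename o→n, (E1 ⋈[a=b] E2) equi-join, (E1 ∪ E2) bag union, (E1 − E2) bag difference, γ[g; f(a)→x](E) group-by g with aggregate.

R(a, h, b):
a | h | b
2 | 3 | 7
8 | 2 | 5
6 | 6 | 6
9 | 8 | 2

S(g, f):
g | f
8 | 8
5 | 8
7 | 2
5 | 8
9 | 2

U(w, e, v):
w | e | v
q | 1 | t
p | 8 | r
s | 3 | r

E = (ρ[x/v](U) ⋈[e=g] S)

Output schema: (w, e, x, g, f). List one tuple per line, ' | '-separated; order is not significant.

Per-node cardinality:
  U → 3
  ρ[x/v](U) → 3
  S → 5
  (ρ[x/v](U) ⋈[e=g] S) → 1

== RESULT ==
w | e | x | g | f
p | 8 | r | 8 | 8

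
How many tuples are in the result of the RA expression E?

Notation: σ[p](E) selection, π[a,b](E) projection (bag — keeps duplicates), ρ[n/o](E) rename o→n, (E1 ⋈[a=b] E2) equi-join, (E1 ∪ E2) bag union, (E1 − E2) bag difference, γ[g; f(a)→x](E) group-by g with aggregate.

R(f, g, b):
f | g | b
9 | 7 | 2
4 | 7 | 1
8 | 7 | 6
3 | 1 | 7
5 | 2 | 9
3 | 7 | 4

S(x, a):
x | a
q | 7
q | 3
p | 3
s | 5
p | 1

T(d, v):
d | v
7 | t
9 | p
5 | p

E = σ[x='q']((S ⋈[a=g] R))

Row counts bottom-up:
  S → 5
  R → 6
  (S ⋈[a=g] R) → 5
  σ[x='q']((S ⋈[a=g] R)) → 4

|E| = 4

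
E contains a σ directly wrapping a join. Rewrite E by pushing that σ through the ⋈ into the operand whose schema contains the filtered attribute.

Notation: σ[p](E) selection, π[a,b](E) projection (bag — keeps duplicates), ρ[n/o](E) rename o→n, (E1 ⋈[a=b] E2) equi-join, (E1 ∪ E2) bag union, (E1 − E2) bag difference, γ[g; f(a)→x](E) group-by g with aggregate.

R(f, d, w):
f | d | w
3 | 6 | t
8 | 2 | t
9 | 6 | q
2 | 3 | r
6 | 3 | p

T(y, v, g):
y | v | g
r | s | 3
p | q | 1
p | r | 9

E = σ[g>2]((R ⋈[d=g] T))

σ filters on g, owned by the right side.
E' = (R ⋈[d=g] σ[g>2](T))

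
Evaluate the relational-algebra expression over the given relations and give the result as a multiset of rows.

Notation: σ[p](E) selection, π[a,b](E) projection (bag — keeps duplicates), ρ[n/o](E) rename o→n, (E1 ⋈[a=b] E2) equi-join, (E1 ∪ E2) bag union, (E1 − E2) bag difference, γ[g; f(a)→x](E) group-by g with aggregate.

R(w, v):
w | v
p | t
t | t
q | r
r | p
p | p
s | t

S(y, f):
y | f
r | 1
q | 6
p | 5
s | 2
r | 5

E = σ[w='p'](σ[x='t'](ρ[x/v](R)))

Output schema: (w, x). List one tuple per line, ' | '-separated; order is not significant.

Stepwise |·|:
  R → 6
  ρ[x/v](R) → 6
  σ[x='t'](ρ[x/v](R)) → 3
  σ[w='p'](σ[x='t'](ρ[x/v](R))) → 1

== RESULT ==
w | x
p | t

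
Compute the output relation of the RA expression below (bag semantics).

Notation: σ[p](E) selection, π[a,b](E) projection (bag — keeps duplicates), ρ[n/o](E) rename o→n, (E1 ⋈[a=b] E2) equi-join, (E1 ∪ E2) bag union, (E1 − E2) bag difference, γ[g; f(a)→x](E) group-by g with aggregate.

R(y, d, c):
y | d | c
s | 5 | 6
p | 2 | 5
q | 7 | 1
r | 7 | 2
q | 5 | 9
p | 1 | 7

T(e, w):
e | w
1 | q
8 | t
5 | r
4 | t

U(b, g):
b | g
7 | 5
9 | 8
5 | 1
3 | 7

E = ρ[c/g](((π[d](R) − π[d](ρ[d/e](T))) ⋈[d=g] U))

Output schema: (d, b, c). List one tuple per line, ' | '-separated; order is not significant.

Stepwise |·|:
  R → 6
  π[d](R) → 6
  T → 4
  ρ[d/e](T) → 4
  π[d](ρ[d/e](T)) → 4
  (π[d](R) − π[d](ρ[d/e](T))) → 4
  U → 4
  ((π[d](R) − π[d](ρ[d/e](T))) ⋈[d=g] U) → 3
  ρ[c/g](((π[d](R) − π[d](ρ[d/e](T))) ⋈[d=g] U)) → 3

== RESULT ==
d | b | c
5 | 7 | 5
7 | 3 | 7
7 | 3 | 7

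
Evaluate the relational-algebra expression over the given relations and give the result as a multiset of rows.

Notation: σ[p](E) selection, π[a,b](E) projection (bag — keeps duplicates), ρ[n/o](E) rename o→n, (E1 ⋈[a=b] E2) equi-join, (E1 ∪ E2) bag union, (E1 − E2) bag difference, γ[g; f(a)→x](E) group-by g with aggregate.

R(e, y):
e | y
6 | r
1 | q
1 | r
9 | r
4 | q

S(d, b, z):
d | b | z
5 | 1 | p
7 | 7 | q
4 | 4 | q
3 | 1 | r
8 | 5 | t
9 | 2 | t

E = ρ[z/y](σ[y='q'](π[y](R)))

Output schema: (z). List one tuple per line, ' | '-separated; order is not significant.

Subexpression sizes:
  R → 5
  π[y](R) → 5
  σ[y='q'](π[y](R)) → 2
  ρ[z/y](σ[y='q'](π[y](R))) → 2

== RESULT ==
z
q
q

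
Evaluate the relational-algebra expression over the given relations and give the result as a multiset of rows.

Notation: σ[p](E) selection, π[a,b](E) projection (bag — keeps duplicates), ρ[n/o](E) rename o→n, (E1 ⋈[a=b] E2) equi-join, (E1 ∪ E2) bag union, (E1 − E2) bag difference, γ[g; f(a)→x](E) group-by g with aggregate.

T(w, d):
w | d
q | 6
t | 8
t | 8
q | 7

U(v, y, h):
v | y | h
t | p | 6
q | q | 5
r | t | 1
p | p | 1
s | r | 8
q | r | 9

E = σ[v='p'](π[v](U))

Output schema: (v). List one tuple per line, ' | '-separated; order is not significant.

Per-node cardinality:
  U → 6
  π[v](U) → 6
  σ[v='p'](π[v](U)) → 1

== RESULT ==
v
p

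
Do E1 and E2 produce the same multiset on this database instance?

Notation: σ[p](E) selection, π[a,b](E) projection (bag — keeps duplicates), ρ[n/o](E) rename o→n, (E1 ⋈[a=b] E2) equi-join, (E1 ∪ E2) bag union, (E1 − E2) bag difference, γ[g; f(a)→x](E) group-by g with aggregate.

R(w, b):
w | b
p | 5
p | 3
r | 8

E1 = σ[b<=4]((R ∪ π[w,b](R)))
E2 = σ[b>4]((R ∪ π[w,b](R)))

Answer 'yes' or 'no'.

E1 stepwise |·|:
  R → 3
  R → 3
  π[w,b](R) → 3
  (R ∪ π[w,b](R)) → 6
  σ[b<=4]((R ∪ π[w,b](R))) → 2
E2 stepwise |·|:
  R → 3
  R → 3
  π[w,b](R) → 3
  (R ∪ π[w,b](R)) → 6
  σ[b>4]((R ∪ π[w,b](R))) → 4

E1 result:
w | b
p | 3
p | 3
E2 result:
w | b
p | 5
p | 5
r | 8
r | 8
Witness: ('p', 5) appears 0× in E1 but 2× in E2.

no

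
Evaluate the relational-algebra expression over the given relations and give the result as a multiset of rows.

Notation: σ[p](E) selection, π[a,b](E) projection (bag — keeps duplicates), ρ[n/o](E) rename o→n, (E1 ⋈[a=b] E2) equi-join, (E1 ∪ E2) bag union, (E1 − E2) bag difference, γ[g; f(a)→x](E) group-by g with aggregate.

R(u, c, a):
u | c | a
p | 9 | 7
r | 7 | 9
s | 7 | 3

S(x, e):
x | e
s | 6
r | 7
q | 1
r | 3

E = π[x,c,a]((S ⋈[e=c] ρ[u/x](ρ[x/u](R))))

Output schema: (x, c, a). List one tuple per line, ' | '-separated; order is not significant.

Stepwise |·|:
  S → 4
  R → 3
  ρ[x/u](R) → 3
  ρ[u/x](ρ[x/u](R)) → 3
  (S ⋈[e=c] ρ[u/x](ρ[x/u](R))) → 2
  π[x,c,a]((S ⋈[e=c] ρ[u/x](ρ[x/u](R)))) → 2

== RESULT ==
x | c | a
r | 7 | 3
r | 7 | 9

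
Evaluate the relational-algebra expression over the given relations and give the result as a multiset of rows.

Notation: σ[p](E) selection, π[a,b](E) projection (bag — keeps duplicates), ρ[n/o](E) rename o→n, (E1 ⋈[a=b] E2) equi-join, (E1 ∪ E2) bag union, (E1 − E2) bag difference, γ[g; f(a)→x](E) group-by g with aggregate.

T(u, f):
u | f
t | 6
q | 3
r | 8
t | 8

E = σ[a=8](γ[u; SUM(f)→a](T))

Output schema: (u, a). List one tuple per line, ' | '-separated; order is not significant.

Stepwise |·|:
  T → 4
  γ[u; SUM(f)→a](T) → 3
  σ[a=8](γ[u; SUM(f)→a](T)) → 1

== RESULT ==
u | a
r | 8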